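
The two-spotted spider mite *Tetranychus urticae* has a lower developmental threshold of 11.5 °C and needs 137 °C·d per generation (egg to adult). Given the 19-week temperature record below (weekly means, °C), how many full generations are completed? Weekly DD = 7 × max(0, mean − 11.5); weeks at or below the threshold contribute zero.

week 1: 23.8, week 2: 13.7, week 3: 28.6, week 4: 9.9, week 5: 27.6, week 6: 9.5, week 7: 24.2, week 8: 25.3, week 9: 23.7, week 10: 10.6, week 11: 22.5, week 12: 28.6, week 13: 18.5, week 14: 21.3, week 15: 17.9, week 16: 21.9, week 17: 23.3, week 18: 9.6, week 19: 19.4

Weekly DD (7 × max(0, T̄ − 11.5)): 86.1, 15.4, 119.7, 0.0, 112.7, 0.0, 88.9, 96.6, 85.4, 0.0, 77.0, 119.7, 49.0, 68.6, 44.8, 72.8, 82.6, 0.0, 55.3.
Season total = 1174.6 DD.
Complete generations = ⌊1174.6 / 137⌋ = 8.

8 generations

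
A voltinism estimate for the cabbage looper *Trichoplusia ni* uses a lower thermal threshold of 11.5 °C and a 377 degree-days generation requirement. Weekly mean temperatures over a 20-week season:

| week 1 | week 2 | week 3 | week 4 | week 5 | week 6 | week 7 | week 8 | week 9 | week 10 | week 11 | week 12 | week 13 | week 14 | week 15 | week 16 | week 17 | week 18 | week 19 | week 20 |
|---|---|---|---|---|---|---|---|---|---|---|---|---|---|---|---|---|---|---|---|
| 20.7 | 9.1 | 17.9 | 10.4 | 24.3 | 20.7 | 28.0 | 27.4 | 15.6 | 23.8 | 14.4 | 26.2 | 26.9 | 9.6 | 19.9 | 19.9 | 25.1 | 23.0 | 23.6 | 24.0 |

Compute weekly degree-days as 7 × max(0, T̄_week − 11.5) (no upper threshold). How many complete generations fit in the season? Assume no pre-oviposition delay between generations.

Weekly DD (7 × max(0, T̄ − 11.5)): 64.4, 0.0, 44.8, 0.0, 89.6, 64.4, 115.5, 111.3, 28.7, 86.1, 20.3, 102.9, 107.8, 0.0, 58.8, 58.8, 95.2, 80.5, 84.7, 87.5.
Season total = 1301.3 DD.
Complete generations = ⌊1301.3 / 377⌋ = 3.

3 generations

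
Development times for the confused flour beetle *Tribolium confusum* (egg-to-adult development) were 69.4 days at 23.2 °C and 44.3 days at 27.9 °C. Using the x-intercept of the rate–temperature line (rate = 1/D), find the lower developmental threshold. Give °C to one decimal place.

14.9 °C

Equal thermal constants: D₁(T₁ − T_b) = D₂(T₂ − T_b).
69.4·(23.2 − T_b) = 44.3·(27.9 − T_b)
T_b = (69.4·23.2 − 44.3·27.9) / (69.4 − 44.3) = 374.11 / 25.1 = 14.905 °C ≈ 14.9 °C.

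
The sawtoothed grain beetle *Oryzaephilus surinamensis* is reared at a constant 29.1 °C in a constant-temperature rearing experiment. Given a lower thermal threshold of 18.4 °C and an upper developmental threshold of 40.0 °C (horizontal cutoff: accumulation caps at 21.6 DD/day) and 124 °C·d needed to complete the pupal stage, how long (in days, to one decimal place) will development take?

Daily accumulation = 29.1 − 18.4 = 10.7 DD/day.
Duration = 124 / 10.7 = 11.589 ≈ 11.6 days.

11.6 days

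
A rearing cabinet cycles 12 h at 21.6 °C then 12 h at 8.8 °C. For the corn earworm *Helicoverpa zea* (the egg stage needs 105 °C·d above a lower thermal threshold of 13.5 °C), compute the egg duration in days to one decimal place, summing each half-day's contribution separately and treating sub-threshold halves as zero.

25.9 days

Day half: max(0, 21.6 − 13.5) × 0.5 = 8.1 × 0.5 = 4.05 DD.
Night half: max(0, 8.8 − 13.5) × 0.5 = 0.0 × 0.5 = 0.00 DD.
Per 24 h: 4.05 DD/day.
Duration = 105 / 4.05 = 25.926 ≈ 25.9 days.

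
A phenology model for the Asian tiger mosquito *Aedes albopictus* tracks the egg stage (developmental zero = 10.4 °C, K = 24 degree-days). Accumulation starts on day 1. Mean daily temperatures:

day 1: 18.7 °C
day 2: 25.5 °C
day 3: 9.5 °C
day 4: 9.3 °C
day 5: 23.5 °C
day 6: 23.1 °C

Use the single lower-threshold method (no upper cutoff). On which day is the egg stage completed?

Daily DD above 10.4 °C: 8.3, 15.1, 0.0, 0.0, 13.1, 12.7.
Cumulative: 8.3, 23.4, 23.4, 23.4, 36.5, 49.2.
The total first reaches 24 DD on day 5.

day 5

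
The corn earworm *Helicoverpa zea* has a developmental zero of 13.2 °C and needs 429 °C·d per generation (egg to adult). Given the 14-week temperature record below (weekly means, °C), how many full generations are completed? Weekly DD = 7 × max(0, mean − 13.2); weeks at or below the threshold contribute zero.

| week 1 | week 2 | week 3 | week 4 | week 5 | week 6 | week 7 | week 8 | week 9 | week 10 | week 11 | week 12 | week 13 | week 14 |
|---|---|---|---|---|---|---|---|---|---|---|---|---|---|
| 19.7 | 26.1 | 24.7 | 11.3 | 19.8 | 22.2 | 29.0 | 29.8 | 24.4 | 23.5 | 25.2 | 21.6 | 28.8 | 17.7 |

2 generations

Weekly DD (7 × max(0, T̄ − 13.2)): 45.5, 90.3, 80.5, 0.0, 46.2, 63.0, 110.6, 116.2, 78.4, 72.1, 84.0, 58.8, 109.2, 31.5.
Season total = 986.3 DD.
Complete generations = ⌊986.3 / 429⌋ = 2.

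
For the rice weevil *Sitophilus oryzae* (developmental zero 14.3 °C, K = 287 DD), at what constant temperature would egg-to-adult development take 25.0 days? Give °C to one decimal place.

25.8 °C

Required daily accumulation = 287 / 25.0 = 11.480 DD/day.
T = T_base + 11.480 = 14.3 + 11.480 = 25.780 ≈ 25.8 °C.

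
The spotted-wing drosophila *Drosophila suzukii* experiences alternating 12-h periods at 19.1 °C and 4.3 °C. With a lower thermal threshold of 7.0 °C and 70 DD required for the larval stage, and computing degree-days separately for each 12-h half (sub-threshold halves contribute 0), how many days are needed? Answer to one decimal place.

11.6 days

Day half: max(0, 19.1 − 7.0) × 0.5 = 12.1 × 0.5 = 6.05 DD.
Night half: max(0, 4.3 − 7.0) × 0.5 = 0.0 × 0.5 = 0.00 DD.
Per 24 h: 6.05 DD/day.
Duration = 70 / 6.05 = 11.570 ≈ 11.6 days.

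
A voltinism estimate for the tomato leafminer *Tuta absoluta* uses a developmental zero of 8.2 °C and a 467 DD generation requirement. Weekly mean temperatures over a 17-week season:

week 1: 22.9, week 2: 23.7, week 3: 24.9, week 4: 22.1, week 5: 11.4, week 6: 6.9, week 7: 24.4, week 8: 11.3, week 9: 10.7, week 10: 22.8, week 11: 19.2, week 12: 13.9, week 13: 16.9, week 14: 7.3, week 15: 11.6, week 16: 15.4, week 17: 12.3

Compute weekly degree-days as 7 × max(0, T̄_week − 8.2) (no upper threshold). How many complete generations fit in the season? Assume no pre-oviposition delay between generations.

Weekly DD (7 × max(0, T̄ − 8.2)): 102.9, 108.5, 116.9, 97.3, 22.4, 0.0, 113.4, 21.7, 17.5, 102.2, 77.0, 39.9, 60.9, 0.0, 23.8, 50.4, 28.7.
Season total = 983.5 DD.
Complete generations = ⌊983.5 / 467⌋ = 2.

2 generations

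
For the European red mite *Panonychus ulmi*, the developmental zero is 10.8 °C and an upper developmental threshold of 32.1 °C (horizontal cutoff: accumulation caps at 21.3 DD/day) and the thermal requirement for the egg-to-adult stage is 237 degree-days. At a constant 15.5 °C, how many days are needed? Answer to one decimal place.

Daily accumulation = 15.5 − 10.8 = 4.7 DD/day.
Duration = 237 / 4.7 = 50.426 ≈ 50.4 days.

50.4 days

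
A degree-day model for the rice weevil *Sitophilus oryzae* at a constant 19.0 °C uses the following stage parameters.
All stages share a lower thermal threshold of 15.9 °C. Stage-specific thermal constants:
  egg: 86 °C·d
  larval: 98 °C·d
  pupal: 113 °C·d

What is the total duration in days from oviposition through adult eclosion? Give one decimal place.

95.8 days

Daily accumulation at 19.0 °C = 19.0 − 15.9 = 3.1 DD/day.
Total K = 86 + 98 + 113 = 297 DD.
Total duration = 297 / 3.1 = 95.806 ≈ 95.8 days.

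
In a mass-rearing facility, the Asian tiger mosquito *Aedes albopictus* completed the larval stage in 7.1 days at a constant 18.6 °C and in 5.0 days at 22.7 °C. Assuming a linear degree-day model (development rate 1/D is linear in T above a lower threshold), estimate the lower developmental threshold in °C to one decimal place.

Under the model K = D·(T − T_b), so D₁·(T₁ − T_b) = D₂·(T₂ − T_b).
7.1·(18.6 − T_b) = 5.0·(22.7 − T_b)
T_b = (7.1·18.6 − 5.0·22.7) / (7.1 − 5.0) = 18.56 / 2.1 = 8.838 °C ≈ 8.8 °C.

8.8 °C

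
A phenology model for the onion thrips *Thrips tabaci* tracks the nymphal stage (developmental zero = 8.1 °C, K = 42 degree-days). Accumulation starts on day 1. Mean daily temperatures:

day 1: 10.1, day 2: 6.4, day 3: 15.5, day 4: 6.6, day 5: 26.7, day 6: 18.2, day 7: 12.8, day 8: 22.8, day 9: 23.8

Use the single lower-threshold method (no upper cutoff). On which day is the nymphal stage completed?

day 7

Daily DD above 8.1 °C: 2.0, 0.0, 7.4, 0.0, 18.6, 10.1, 4.7, 14.7, 15.7.
Cumulative: 2.0, 2.0, 9.4, 9.4, 28.0, 38.1, 42.8, 57.5, 73.2.
The total first reaches 42 DD on day 7.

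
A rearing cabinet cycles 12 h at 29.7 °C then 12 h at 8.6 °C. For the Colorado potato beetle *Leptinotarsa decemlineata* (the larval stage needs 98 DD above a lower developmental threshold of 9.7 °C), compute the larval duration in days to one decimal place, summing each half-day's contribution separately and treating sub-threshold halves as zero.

9.8 days

Day half: max(0, 29.7 − 9.7) × 0.5 = 20.0 × 0.5 = 10.00 DD.
Night half: max(0, 8.6 − 9.7) × 0.5 = 0.0 × 0.5 = 0.00 DD.
Per 24 h: 10.00 DD/day.
Duration = 98 / 10.00 = 9.800 ≈ 9.8 days.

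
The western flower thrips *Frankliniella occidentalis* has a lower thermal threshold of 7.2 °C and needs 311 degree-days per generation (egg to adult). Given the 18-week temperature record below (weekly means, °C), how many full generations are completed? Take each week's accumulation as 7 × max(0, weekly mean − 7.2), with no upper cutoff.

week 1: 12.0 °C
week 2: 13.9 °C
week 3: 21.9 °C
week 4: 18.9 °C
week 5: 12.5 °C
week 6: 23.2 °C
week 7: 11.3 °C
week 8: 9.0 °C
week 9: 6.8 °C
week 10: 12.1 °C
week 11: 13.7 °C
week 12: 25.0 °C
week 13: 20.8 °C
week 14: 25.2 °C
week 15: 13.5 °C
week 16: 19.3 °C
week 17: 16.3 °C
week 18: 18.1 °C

Weekly DD (7 × max(0, T̄ − 7.2)): 33.6, 46.9, 102.9, 81.9, 37.1, 112.0, 28.7, 12.6, 0.0, 34.3, 45.5, 124.6, 95.2, 126.0, 44.1, 84.7, 63.7, 76.3.
Season total = 1150.1 DD.
Complete generations = ⌊1150.1 / 311⌋ = 3.

3 generations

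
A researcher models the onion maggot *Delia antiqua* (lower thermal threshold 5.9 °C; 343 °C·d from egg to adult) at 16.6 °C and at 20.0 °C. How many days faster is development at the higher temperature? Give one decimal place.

At 16.6 °C: 343 / (16.6 − 5.9) = 343 / 10.7 = 32.056 d.
At 20.0 °C: 343 / (20.0 − 5.9) = 343 / 14.1 = 24.326 d.
Difference = |32.056 − 24.326| = 7.730 ≈ 7.7 days.

7.7 days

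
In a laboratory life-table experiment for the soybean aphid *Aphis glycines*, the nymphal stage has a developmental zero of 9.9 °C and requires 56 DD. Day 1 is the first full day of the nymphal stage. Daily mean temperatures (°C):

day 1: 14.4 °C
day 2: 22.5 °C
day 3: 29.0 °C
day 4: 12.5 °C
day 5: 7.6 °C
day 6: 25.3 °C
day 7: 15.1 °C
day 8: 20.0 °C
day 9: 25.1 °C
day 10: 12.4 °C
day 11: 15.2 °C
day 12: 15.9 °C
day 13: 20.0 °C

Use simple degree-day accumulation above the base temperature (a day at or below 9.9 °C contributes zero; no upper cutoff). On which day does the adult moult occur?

Daily DD above 9.9 °C: 4.5, 12.6, 19.1, 2.6, 0.0, 15.4, 5.2, 10.1, 15.2, 2.5, 5.3, 6.0, 10.1.
Cumulative: 4.5, 17.1, 36.2, 38.8, 38.8, 54.2, 59.4, 69.5, 84.7, 87.2, 92.5, 98.5, 108.6.
The total first reaches 56 DD on day 7.

day 7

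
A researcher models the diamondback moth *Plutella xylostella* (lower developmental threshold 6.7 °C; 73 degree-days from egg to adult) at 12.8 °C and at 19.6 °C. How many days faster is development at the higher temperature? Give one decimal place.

At 12.8 °C: 73 / (12.8 − 6.7) = 73 / 6.1 = 11.967 d.
At 19.6 °C: 73 / (19.6 − 6.7) = 73 / 12.9 = 5.659 d.
Difference = |11.967 − 5.659| = 6.308 ≈ 6.3 days.

6.3 days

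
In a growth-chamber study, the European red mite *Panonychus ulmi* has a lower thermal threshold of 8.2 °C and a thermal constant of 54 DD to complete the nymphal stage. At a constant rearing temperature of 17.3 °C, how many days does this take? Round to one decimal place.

Daily accumulation = 17.3 − 8.2 = 9.1 DD/day.
Duration = 54 / 9.1 = 5.934 ≈ 5.9 days.

5.9 days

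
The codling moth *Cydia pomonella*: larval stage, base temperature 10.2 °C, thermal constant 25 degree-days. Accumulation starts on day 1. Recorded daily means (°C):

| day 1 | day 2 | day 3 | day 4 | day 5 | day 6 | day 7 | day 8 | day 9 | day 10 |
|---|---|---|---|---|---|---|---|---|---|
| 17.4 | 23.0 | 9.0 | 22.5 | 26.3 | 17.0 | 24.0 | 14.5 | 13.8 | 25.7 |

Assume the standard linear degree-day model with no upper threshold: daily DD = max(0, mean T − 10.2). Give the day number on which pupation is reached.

day 4

Daily DD above 10.2 °C: 7.2, 12.8, 0.0, 12.3, 16.1, 6.8, 13.8, 4.3, 3.6, 15.5.
Cumulative: 7.2, 20.0, 20.0, 32.3, 48.4, 55.2, 69.0, 73.3, 76.9, 92.4.
The total first reaches 25 DD on day 4.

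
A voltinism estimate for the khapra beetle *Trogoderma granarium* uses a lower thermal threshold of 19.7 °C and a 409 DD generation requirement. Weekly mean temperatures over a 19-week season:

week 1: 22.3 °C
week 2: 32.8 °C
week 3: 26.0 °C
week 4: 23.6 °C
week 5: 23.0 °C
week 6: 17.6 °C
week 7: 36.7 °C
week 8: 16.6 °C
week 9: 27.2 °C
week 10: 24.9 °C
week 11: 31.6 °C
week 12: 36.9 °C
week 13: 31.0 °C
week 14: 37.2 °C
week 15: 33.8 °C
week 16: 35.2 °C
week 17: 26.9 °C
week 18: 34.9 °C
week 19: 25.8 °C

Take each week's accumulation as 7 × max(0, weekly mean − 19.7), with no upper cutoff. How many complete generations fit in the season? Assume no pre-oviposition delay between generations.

Weekly DD (7 × max(0, T̄ − 19.7)): 18.2, 91.7, 44.1, 27.3, 23.1, 0.0, 119.0, 0.0, 52.5, 36.4, 83.3, 120.4, 79.1, 122.5, 98.7, 108.5, 50.4, 106.4, 42.7.
Season total = 1224.3 DD.
Complete generations = ⌊1224.3 / 409⌋ = 2.

2 generations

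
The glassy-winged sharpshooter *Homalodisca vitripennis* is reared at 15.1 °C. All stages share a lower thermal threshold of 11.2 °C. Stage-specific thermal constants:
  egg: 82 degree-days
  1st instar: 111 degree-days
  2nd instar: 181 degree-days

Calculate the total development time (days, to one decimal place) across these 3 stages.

95.9 days

Daily accumulation at 15.1 °C = 15.1 − 11.2 = 3.9 DD/day.
Total K = 82 + 111 + 181 = 374 DD.
Total duration = 374 / 3.9 = 95.897 ≈ 95.9 days.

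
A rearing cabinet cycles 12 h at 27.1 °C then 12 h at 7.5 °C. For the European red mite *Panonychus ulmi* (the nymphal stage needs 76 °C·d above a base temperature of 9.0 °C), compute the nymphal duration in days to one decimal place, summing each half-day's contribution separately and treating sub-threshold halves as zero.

8.4 days

Day half: max(0, 27.1 − 9.0) × 0.5 = 18.1 × 0.5 = 9.05 DD.
Night half: max(0, 7.5 − 9.0) × 0.5 = 0.0 × 0.5 = 0.00 DD.
Per 24 h: 9.05 DD/day.
Duration = 76 / 9.05 = 8.398 ≈ 8.4 days.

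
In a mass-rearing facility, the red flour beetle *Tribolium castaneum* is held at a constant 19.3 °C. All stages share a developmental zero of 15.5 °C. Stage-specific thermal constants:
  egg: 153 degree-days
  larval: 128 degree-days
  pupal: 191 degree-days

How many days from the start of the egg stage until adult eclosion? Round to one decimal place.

Daily accumulation at 19.3 °C = 19.3 − 15.5 = 3.8 DD/day.
Total K = 153 + 128 + 191 = 472 DD.
Total duration = 472 / 3.8 = 124.211 ≈ 124.2 days.

124.2 days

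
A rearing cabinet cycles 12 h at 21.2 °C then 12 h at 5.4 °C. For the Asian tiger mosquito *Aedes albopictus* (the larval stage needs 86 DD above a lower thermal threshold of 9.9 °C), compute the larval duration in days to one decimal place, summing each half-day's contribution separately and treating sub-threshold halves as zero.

Day half: max(0, 21.2 − 9.9) × 0.5 = 11.3 × 0.5 = 5.65 DD.
Night half: max(0, 5.4 − 9.9) × 0.5 = 0.0 × 0.5 = 0.00 DD.
Per 24 h: 5.65 DD/day.
Duration = 86 / 5.65 = 15.221 ≈ 15.2 days.

15.2 days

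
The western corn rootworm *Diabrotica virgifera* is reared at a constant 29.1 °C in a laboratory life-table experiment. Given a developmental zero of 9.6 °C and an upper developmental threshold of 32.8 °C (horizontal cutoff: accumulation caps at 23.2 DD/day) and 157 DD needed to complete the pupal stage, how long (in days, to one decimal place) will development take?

8.1 days

Daily accumulation = 29.1 − 9.6 = 19.5 DD/day.
Duration = 157 / 19.5 = 8.051 ≈ 8.1 days.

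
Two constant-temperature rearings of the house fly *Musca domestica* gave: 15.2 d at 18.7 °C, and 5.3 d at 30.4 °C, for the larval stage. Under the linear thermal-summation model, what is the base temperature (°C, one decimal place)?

Linear rate model ⇒ the product D·(T − T_b) is constant across temperatures.
15.2·(18.7 − T_b) = 5.3·(30.4 − T_b)
T_b = (15.2·18.7 − 5.3·30.4) / (15.2 − 5.3) = 123.12 / 9.9 = 12.436 °C ≈ 12.4 °C.

12.4 °C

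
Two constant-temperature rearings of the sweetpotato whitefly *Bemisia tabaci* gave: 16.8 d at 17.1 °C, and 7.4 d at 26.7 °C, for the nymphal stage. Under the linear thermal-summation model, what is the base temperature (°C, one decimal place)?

9.5 °C

Linear rate model ⇒ the product D·(T − T_b) is constant across temperatures.
16.8·(17.1 − T_b) = 7.4·(26.7 − T_b)
T_b = (16.8·17.1 − 7.4·26.7) / (16.8 − 7.4) = 89.70 / 9.4 = 9.543 °C ≈ 9.5 °C.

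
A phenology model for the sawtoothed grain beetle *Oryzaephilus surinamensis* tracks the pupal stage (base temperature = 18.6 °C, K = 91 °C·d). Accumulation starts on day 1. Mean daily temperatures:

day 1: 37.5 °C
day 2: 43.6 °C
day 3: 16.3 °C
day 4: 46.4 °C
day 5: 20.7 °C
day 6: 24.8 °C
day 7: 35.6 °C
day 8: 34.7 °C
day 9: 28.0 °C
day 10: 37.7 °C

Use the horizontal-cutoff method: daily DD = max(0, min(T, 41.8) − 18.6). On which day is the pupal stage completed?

Daily DD above 18.6 °C (capped at 23.2): 18.9, 23.2, 0.0, 23.2, 2.1, 6.2, 17.0, 16.1, 9.4, 19.1.
Cumulative: 18.9, 42.1, 42.1, 65.3, 67.4, 73.6, 90.6, 106.7, 116.1, 135.2.
The total first reaches 91 DD on day 8.

day 8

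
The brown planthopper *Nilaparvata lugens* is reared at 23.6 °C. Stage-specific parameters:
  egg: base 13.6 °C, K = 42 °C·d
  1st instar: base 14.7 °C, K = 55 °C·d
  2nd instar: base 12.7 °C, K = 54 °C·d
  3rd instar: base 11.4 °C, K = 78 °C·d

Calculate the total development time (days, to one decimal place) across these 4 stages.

21.7 days

egg: 42 / (23.6 − 13.6) = 42 / 10.0 = 4.200 d.
1st instar: 55 / (23.6 − 14.7) = 55 / 8.9 = 6.180 d.
2nd instar: 54 / (23.6 − 12.7) = 54 / 10.9 = 4.954 d.
3rd instar: 78 / (23.6 − 11.4) = 78 / 12.2 = 6.393 d.
Sum = 21.727 ≈ 21.7 days.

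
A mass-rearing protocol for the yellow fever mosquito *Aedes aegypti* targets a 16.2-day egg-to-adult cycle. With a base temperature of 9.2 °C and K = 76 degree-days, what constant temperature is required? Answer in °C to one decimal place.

Required daily accumulation = 76 / 16.2 = 4.691 DD/day.
T = T_base + 4.691 = 9.2 + 4.691 = 13.891 ≈ 13.9 °C.

13.9 °C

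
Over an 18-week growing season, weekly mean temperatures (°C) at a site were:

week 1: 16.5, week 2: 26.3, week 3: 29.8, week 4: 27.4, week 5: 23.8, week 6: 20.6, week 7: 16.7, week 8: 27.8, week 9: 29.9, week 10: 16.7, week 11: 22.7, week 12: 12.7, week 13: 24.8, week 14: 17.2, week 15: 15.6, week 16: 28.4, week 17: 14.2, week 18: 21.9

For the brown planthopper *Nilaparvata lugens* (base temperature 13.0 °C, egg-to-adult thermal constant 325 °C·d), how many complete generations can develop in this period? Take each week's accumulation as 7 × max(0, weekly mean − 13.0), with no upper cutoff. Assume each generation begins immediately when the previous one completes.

3 generations

Weekly DD (7 × max(0, T̄ − 13.0)): 24.5, 93.1, 117.6, 100.8, 75.6, 53.2, 25.9, 103.6, 118.3, 25.9, 67.9, 0.0, 82.6, 29.4, 18.2, 107.8, 8.4, 62.3.
Season total = 1115.1 DD.
Complete generations = ⌊1115.1 / 325⌋ = 3.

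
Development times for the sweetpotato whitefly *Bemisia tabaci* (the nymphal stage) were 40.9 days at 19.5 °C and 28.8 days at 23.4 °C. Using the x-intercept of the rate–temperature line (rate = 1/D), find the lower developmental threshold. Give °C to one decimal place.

Equal thermal constants: D₁(T₁ − T_b) = D₂(T₂ − T_b).
40.9·(19.5 − T_b) = 28.8·(23.4 − T_b)
T_b = (40.9·19.5 − 28.8·23.4) / (40.9 − 28.8) = 123.63 / 12.1 = 10.217 °C ≈ 10.2 °C.

10.2 °C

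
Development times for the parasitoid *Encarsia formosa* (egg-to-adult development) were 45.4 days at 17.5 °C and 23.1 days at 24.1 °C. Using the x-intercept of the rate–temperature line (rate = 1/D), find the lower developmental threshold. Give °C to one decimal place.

Under the model K = D·(T − T_b), so D₁·(T₁ − T_b) = D₂·(T₂ − T_b).
45.4·(17.5 − T_b) = 23.1·(24.1 − T_b)
T_b = (45.4·17.5 − 23.1·24.1) / (45.4 − 23.1) = 237.79 / 22.3 = 10.663 °C ≈ 10.7 °C.

10.7 °C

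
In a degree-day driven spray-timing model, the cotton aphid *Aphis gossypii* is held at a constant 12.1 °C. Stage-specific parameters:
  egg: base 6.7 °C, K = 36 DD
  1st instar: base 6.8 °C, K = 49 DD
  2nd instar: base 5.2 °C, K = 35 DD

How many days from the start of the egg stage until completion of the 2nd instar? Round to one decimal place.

egg: 36 / (12.1 − 6.7) = 36 / 5.4 = 6.667 d.
1st instar: 49 / (12.1 − 6.8) = 49 / 5.3 = 9.245 d.
2nd instar: 35 / (12.1 − 5.2) = 35 / 6.9 = 5.072 d.
Sum = 20.984 ≈ 21.0 days.

21.0 days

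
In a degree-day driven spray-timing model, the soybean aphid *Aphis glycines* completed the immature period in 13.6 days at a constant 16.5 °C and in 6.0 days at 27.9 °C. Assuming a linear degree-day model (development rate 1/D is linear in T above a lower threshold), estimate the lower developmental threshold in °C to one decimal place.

7.5 °C

Linear rate model ⇒ the product D·(T − T_b) is constant across temperatures.
13.6·(16.5 − T_b) = 6.0·(27.9 − T_b)
T_b = (13.6·16.5 − 6.0·27.9) / (13.6 − 6.0) = 57.00 / 7.6 = 7.500 °C ≈ 7.5 °C.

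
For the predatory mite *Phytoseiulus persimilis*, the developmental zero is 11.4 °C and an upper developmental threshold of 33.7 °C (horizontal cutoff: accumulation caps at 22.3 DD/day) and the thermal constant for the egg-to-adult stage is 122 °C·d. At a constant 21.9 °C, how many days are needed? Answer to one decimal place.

Daily accumulation = 21.9 − 11.4 = 10.5 DD/day.
Duration = 122 / 10.5 = 11.619 ≈ 11.6 days.

11.6 days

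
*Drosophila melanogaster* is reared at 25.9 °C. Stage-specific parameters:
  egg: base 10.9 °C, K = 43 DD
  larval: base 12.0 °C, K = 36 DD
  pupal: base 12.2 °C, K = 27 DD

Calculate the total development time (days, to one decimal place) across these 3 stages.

7.4 days

egg: 43 / (25.9 − 10.9) = 43 / 15.0 = 2.867 d.
larval: 36 / (25.9 − 12.0) = 36 / 13.9 = 2.590 d.
pupal: 27 / (25.9 − 12.2) = 27 / 13.7 = 1.971 d.
Sum = 7.427 ≈ 7.4 days.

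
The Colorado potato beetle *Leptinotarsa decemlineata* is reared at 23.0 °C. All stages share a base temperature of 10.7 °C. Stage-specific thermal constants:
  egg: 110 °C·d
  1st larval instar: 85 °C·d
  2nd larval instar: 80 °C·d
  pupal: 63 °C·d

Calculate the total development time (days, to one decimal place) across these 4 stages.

Daily accumulation at 23.0 °C = 23.0 − 10.7 = 12.3 DD/day.
Total K = 110 + 85 + 80 + 63 = 338 DD.
Total duration = 338 / 12.3 = 27.480 ≈ 27.5 days.

27.5 days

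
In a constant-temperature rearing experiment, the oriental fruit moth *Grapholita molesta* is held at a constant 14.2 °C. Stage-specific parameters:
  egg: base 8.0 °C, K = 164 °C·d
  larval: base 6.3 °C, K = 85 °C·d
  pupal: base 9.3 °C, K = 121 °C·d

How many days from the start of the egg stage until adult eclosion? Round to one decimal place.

egg: 164 / (14.2 − 8.0) = 164 / 6.2 = 26.452 d.
larval: 85 / (14.2 − 6.3) = 85 / 7.9 = 10.759 d.
pupal: 121 / (14.2 − 9.3) = 121 / 4.9 = 24.694 d.
Sum = 61.905 ≈ 61.9 days.

61.9 days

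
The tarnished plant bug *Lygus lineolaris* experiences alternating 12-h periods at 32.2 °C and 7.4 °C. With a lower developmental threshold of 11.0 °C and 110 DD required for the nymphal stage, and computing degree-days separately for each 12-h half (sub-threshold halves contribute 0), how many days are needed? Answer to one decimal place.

Day half: max(0, 32.2 − 11.0) × 0.5 = 21.2 × 0.5 = 10.60 DD.
Night half: max(0, 7.4 − 11.0) × 0.5 = 0.0 × 0.5 = 0.00 DD.
Per 24 h: 10.60 DD/day.
Duration = 110 / 10.60 = 10.377 ≈ 10.4 days.

10.4 days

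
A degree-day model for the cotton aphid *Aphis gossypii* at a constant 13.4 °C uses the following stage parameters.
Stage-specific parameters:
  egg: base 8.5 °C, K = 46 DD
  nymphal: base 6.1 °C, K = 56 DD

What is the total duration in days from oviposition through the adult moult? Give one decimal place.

egg: 46 / (13.4 − 8.5) = 46 / 4.9 = 9.388 d.
nymphal: 56 / (13.4 − 6.1) = 56 / 7.3 = 7.671 d.
Sum = 17.059 ≈ 17.1 days.

17.1 days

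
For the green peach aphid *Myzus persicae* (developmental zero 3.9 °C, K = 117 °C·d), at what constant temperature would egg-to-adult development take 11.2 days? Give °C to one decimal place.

Required daily accumulation = 117 / 11.2 = 10.446 DD/day.
T = T_base + 10.446 = 3.9 + 10.446 = 14.346 ≈ 14.3 °C.

14.3 °C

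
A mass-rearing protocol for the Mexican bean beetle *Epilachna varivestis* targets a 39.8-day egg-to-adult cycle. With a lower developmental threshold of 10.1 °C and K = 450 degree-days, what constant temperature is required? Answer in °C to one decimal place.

21.4 °C

Required daily accumulation = 450 / 39.8 = 11.307 DD/day.
T = T_base + 11.307 = 10.1 + 11.307 = 21.407 ≈ 21.4 °C.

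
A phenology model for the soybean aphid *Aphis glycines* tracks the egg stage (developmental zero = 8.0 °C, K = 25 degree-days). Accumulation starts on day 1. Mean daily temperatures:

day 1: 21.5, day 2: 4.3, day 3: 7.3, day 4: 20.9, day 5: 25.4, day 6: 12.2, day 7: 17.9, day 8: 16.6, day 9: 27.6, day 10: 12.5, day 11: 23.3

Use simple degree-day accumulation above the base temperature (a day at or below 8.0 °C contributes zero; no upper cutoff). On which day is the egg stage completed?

day 4

Daily DD above 8.0 °C: 13.5, 0.0, 0.0, 12.9, 17.4, 4.2, 9.9, 8.6, 19.6, 4.5, 15.3.
Cumulative: 13.5, 13.5, 13.5, 26.4, 43.8, 48.0, 57.9, 66.5, 86.1, 90.6, 105.9.
The total first reaches 25 DD on day 4.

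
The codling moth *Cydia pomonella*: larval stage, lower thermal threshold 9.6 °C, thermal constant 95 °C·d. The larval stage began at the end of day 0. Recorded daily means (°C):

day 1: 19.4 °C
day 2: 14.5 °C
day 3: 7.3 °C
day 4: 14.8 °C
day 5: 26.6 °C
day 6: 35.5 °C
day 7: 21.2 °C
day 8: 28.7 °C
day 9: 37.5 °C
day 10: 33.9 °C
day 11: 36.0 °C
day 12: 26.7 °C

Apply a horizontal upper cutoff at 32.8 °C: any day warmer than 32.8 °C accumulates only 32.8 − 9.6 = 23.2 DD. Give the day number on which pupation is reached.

day 9

Daily DD above 9.6 °C (capped at 23.2): 9.8, 4.9, 0.0, 5.2, 17.0, 23.2, 11.6, 19.1, 23.2, 23.2, 23.2, 17.1.
Cumulative: 9.8, 14.7, 14.7, 19.9, 36.9, 60.1, 71.7, 90.8, 114.0, 137.2, 160.4, 177.5.
The total first reaches 95 DD on day 9.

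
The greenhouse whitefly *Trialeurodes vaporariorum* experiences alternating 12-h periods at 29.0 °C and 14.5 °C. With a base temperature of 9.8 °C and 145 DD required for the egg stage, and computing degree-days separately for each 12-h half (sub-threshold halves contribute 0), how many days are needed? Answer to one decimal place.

Day half: max(0, 29.0 − 9.8) × 0.5 = 19.2 × 0.5 = 9.60 DD.
Night half: max(0, 14.5 − 9.8) × 0.5 = 4.7 × 0.5 = 2.35 DD.
Per 24 h: 11.95 DD/day.
Duration = 145 / 11.95 = 12.134 ≈ 12.1 days.

12.1 days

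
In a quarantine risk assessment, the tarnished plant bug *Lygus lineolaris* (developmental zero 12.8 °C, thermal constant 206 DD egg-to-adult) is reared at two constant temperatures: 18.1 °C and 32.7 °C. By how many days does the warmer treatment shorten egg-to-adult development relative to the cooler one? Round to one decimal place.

At 18.1 °C: 206 / (18.1 − 12.8) = 206 / 5.3 = 38.868 d.
At 32.7 °C: 206 / (32.7 − 12.8) = 206 / 19.9 = 10.352 d.
Difference = |38.868 − 10.352| = 28.516 ≈ 28.5 days.

28.5 days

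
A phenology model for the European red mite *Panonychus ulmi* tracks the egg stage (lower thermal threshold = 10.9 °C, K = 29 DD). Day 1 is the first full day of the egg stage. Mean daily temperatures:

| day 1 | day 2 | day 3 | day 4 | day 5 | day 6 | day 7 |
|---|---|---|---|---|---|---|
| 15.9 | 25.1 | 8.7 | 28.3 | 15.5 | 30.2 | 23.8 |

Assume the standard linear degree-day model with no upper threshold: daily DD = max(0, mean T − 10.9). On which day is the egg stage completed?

day 4

Daily DD above 10.9 °C: 5.0, 14.2, 0.0, 17.4, 4.6, 19.3, 12.9.
Cumulative: 5.0, 19.2, 19.2, 36.6, 41.2, 60.5, 73.4.
The total first reaches 29 DD on day 4.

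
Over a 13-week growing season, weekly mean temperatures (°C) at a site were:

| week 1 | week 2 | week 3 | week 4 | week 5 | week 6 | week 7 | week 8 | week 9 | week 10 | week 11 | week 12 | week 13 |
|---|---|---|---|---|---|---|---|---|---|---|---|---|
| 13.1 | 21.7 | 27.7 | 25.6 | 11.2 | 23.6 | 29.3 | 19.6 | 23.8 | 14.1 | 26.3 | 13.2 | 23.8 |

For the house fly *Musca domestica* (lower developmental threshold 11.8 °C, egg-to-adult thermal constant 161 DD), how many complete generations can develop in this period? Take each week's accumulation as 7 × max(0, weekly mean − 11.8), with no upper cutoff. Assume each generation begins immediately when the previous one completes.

5 generations

Weekly DD (7 × max(0, T̄ − 11.8)): 9.1, 69.3, 111.3, 96.6, 0.0, 82.6, 122.5, 54.6, 84.0, 16.1, 101.5, 9.8, 84.0.
Season total = 841.4 DD.
Complete generations = ⌊841.4 / 161⌋ = 5.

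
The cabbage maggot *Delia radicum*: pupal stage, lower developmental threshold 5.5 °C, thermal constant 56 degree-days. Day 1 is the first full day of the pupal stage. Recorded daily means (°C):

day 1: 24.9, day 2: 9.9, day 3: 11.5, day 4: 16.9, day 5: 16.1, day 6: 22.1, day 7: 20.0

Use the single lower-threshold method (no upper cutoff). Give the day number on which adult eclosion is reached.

day 6

Daily DD above 5.5 °C: 19.4, 4.4, 6.0, 11.4, 10.6, 16.6, 14.5.
Cumulative: 19.4, 23.8, 29.8, 41.2, 51.8, 68.4, 82.9.
The total first reaches 56 DD on day 6.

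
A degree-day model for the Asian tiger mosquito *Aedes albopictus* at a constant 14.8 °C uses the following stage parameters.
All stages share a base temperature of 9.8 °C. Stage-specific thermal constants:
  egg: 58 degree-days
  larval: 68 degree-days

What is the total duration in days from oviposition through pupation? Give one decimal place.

25.2 days

Daily accumulation at 14.8 °C = 14.8 − 9.8 = 5.0 DD/day.
Total K = 58 + 68 = 126 DD.
Total duration = 126 / 5.0 = 25.200 ≈ 25.2 days.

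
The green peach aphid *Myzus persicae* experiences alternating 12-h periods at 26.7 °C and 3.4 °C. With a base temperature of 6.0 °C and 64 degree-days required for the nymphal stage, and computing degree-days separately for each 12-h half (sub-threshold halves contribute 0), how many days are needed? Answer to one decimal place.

Day half: max(0, 26.7 − 6.0) × 0.5 = 20.7 × 0.5 = 10.35 DD.
Night half: max(0, 3.4 − 6.0) × 0.5 = 0.0 × 0.5 = 0.00 DD.
Per 24 h: 10.35 DD/day.
Duration = 64 / 10.35 = 6.184 ≈ 6.2 days.

6.2 days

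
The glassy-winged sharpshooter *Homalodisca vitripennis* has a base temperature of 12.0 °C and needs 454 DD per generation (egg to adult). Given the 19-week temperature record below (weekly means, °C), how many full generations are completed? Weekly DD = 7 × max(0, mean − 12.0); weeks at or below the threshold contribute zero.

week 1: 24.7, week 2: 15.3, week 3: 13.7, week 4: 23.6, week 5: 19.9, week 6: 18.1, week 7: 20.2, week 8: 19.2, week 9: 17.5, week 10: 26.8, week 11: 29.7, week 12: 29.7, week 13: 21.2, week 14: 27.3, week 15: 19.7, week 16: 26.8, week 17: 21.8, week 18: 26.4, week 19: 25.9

Weekly DD (7 × max(0, T̄ − 12.0)): 88.9, 23.1, 11.9, 81.2, 55.3, 42.7, 57.4, 50.4, 38.5, 103.6, 123.9, 123.9, 64.4, 107.1, 53.9, 103.6, 68.6, 100.8, 97.3.
Season total = 1396.5 DD.
Complete generations = ⌊1396.5 / 454⌋ = 3.

3 generations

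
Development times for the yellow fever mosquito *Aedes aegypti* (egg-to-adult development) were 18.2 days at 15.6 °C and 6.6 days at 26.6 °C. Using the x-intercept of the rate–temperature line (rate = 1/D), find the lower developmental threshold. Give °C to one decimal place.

Linear rate model ⇒ the product D·(T − T_b) is constant across temperatures.
18.2·(15.6 − T_b) = 6.6·(26.6 − T_b)
T_b = (18.2·15.6 − 6.6·26.6) / (18.2 − 6.6) = 108.36 / 11.6 = 9.341 °C ≈ 9.3 °C.

9.3 °C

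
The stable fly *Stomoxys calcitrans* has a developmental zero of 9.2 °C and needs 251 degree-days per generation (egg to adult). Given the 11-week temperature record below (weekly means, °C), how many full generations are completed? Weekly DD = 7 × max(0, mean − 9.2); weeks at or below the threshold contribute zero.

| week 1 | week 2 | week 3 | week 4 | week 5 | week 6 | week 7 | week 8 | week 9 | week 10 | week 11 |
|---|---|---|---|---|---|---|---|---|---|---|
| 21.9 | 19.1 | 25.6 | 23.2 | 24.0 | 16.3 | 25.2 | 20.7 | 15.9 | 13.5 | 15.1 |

3 generations

Weekly DD (7 × max(0, T̄ − 9.2)): 88.9, 69.3, 114.8, 98.0, 103.6, 49.7, 112.0, 80.5, 46.9, 30.1, 41.3.
Season total = 835.1 DD.
Complete generations = ⌊835.1 / 251⌋ = 3.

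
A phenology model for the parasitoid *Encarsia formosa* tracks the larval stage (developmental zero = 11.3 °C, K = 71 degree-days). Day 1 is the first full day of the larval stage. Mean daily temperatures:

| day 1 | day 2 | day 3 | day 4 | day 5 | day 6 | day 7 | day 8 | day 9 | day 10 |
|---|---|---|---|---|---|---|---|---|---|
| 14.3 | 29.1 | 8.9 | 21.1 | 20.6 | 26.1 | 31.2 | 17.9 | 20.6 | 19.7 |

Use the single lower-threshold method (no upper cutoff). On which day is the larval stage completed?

day 7

Daily DD above 11.3 °C: 3.0, 17.8, 0.0, 9.8, 9.3, 14.8, 19.9, 6.6, 9.3, 8.4.
Cumulative: 3.0, 20.8, 20.8, 30.6, 39.9, 54.7, 74.6, 81.2, 90.5, 98.9.
The total first reaches 71 DD on day 7.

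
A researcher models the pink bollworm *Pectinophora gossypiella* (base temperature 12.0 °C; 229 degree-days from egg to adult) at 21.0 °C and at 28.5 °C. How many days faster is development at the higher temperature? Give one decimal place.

At 21.0 °C: 229 / (21.0 − 12.0) = 229 / 9.0 = 25.444 d.
At 28.5 °C: 229 / (28.5 − 12.0) = 229 / 16.5 = 13.879 d.
Difference = |25.444 − 13.879| = 11.566 ≈ 11.6 days.

11.6 days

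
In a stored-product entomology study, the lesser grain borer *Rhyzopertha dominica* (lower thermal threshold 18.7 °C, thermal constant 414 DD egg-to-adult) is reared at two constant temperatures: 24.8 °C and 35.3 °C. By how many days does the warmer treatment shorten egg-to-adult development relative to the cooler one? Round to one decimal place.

42.9 days

At 24.8 °C: 414 / (24.8 − 18.7) = 414 / 6.1 = 67.869 d.
At 35.3 °C: 414 / (35.3 − 18.7) = 414 / 16.6 = 24.940 d.
Difference = |67.869 − 24.940| = 42.929 ≈ 42.9 days.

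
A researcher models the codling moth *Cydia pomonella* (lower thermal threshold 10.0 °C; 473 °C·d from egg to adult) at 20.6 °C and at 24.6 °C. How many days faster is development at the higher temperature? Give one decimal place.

12.2 days

At 20.6 °C: 473 / (20.6 − 10.0) = 473 / 10.6 = 44.623 d.
At 24.6 °C: 473 / (24.6 − 10.0) = 473 / 14.6 = 32.397 d.
Difference = |44.623 − 32.397| = 12.225 ≈ 12.2 days.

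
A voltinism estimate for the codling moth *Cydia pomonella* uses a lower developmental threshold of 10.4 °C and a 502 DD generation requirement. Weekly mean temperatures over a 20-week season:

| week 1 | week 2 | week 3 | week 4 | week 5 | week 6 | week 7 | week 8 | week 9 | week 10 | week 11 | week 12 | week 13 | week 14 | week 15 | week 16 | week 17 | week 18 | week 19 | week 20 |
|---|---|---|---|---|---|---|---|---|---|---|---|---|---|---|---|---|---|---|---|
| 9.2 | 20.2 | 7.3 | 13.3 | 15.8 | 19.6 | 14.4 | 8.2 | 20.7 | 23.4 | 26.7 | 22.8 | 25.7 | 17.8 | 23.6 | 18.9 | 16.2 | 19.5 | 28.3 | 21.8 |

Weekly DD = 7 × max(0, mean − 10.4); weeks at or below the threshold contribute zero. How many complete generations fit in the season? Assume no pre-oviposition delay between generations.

2 generations

Weekly DD (7 × max(0, T̄ − 10.4)): 0.0, 68.6, 0.0, 20.3, 37.8, 64.4, 28.0, 0.0, 72.1, 91.0, 114.1, 86.8, 107.1, 51.8, 92.4, 59.5, 40.6, 63.7, 125.3, 79.8.
Season total = 1203.3 DD.
Complete generations = ⌊1203.3 / 502⌋ = 2.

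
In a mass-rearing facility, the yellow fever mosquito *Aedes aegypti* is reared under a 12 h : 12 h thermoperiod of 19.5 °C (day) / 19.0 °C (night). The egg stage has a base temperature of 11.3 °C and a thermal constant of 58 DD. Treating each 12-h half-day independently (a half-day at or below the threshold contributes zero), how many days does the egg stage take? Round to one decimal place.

7.3 days

Day half: max(0, 19.5 − 11.3) × 0.5 = 8.2 × 0.5 = 4.10 DD.
Night half: max(0, 19.0 − 11.3) × 0.5 = 7.7 × 0.5 = 3.85 DD.
Per 24 h: 7.95 DD/day.
Duration = 58 / 7.95 = 7.296 ≈ 7.3 days.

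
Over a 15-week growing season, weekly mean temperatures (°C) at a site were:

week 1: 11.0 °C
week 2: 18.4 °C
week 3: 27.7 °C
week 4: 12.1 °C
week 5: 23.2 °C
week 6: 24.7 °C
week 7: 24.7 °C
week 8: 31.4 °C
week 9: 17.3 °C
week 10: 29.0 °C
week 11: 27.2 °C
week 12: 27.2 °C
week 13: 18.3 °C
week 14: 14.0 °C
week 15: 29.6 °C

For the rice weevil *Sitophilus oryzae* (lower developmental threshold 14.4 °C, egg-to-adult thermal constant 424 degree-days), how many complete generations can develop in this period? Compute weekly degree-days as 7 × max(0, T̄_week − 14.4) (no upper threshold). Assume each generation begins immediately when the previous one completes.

Weekly DD (7 × max(0, T̄ − 14.4)): 0.0, 28.0, 93.1, 0.0, 61.6, 72.1, 72.1, 119.0, 20.3, 102.2, 89.6, 89.6, 27.3, 0.0, 106.4.
Season total = 881.3 DD.
Complete generations = ⌊881.3 / 424⌋ = 2.

2 generations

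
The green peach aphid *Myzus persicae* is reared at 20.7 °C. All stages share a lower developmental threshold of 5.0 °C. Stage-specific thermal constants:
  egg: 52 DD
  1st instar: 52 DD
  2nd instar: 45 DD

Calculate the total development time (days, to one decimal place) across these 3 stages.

9.5 days

Daily accumulation at 20.7 °C = 20.7 − 5.0 = 15.7 DD/day.
Total K = 52 + 52 + 45 = 149 DD.
Total duration = 149 / 15.7 = 9.490 ≈ 9.5 days.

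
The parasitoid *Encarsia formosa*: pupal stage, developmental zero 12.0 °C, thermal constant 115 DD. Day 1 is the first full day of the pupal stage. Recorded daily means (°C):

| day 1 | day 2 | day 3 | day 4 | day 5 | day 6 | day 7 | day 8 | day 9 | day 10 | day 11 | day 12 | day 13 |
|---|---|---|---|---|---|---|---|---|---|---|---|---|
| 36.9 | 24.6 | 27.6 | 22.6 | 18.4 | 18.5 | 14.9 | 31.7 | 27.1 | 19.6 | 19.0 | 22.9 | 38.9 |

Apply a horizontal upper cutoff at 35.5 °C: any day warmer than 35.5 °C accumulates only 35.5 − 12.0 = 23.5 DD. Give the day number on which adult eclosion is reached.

Daily DD above 12.0 °C (capped at 23.5): 23.5, 12.6, 15.6, 10.6, 6.4, 6.5, 2.9, 19.7, 15.1, 7.6, 7.0, 10.9, 23.5.
Cumulative: 23.5, 36.1, 51.7, 62.3, 68.7, 75.2, 78.1, 97.8, 112.9, 120.5, 127.5, 138.4, 161.9.
The total first reaches 115 DD on day 10.

day 10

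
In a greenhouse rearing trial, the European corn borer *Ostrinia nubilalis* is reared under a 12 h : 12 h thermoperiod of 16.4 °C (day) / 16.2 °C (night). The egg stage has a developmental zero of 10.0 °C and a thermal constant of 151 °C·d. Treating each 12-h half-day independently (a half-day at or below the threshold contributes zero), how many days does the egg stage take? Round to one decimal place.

24.0 days

Day half: max(0, 16.4 − 10.0) × 0.5 = 6.4 × 0.5 = 3.20 DD.
Night half: max(0, 16.2 − 10.0) × 0.5 = 6.2 × 0.5 = 3.10 DD.
Per 24 h: 6.30 DD/day.
Duration = 151 / 6.30 = 23.968 ≈ 24.0 days.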